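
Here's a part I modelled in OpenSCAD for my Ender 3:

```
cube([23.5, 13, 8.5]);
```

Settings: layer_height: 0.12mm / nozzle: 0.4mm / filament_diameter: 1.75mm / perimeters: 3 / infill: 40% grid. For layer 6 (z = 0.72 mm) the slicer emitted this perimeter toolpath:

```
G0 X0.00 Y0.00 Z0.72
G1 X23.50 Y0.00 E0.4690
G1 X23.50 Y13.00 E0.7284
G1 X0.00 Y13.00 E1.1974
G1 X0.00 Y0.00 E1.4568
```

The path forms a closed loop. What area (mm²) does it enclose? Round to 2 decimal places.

305.50 mm²

Apply the shoelace formula to the sequence of (X, Y) vertices; enclosed area = 305.50 mm².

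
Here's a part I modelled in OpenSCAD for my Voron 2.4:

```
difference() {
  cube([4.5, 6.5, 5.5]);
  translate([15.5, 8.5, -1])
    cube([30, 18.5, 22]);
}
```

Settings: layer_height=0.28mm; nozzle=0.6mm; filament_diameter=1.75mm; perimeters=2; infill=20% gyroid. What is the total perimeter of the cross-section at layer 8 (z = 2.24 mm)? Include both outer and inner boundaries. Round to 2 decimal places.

22.00 mm

At z = 2.24 mm: the 4.5×6.5 cube contributes its full rectangle (perimeter 22.00 mm); the cube at (15.5, 8.5) (footprint 30×18.5) is included at this height (perimeter 97.00 mm); Taking the first minus the rest: starting from the 4.5×6.5 cube, the 30×18.5 cube at (15.5, 8.5) misses the remaining region (no effect) — boundary = 22.00 mm. Overall, the cross-section is a single solid region. Total boundary length (outer) = 22.00 mm.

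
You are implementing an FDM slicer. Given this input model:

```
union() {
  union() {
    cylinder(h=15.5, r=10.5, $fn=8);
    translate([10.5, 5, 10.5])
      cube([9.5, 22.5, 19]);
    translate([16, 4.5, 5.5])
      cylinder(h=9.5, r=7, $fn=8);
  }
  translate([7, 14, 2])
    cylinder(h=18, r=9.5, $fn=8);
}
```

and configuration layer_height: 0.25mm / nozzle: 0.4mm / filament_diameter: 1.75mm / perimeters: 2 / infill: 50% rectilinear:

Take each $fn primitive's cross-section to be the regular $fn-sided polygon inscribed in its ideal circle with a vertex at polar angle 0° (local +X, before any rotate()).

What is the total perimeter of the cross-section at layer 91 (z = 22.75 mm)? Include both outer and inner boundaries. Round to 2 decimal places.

At z = 22.75 mm: the cylinder is absent (z outside [0, 15.5]); the 9.5×22.5 cube at (10.5, 5) contributes its full rectangle (perimeter 64.00 mm); the cylinder at (16, 4.5) is not intersected at this z (z outside [5.5, 15]); Taking the union: only the 9.5×22.5 cube at (10.5, 5) is present, so the union is just that shape — boundary = 64.00 mm; the cylinder at (7, 14) is absent (z outside [2, 20]); Merging all regions: only that combined region is present, so the union is just that shape — boundary = 64.00 mm. Overall, the cross-section is a single solid region. Total boundary length (outer) = 64.00 mm.

64.00 mm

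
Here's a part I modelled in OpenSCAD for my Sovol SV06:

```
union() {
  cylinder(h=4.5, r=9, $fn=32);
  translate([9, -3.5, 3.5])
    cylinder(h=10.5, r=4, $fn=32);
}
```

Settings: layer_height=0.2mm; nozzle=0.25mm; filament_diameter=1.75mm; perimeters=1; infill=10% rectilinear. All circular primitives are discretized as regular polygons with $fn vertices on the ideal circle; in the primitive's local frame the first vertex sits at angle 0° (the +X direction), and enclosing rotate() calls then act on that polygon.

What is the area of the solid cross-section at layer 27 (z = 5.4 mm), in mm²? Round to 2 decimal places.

At z = 5.4 mm: the cylinder is absent (z outside [0, 4.5]); the cylinder at (9, -3.5): section is a regular 32-gon, circumradius r=4 (area = (32/2)·4.000²·sin(360°/32) = 49.94 mm²); Combining (union): only the r=4 cylinder at (9, -3.5) is present, so the union is just that shape — area = 49.94 mm². Overall, the cross-section is a single solid region. Net area = 49.94 mm².

49.94 mm²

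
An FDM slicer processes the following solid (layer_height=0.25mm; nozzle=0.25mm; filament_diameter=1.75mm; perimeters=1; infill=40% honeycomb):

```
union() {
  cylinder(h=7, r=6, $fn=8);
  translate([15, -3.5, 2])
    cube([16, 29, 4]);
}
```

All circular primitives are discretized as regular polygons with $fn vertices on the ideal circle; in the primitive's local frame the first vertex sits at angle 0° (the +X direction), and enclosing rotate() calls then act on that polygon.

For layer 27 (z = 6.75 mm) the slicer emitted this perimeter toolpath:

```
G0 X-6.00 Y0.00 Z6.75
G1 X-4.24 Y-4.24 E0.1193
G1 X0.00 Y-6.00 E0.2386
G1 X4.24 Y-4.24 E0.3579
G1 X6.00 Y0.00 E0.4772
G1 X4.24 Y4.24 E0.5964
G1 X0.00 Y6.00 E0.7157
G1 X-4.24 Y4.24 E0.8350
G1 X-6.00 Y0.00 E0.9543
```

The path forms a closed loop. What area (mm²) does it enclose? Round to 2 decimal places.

101.76 mm²

Apply the shoelace formula to the sequence of (X, Y) vertices; enclosed area = 101.76 mm².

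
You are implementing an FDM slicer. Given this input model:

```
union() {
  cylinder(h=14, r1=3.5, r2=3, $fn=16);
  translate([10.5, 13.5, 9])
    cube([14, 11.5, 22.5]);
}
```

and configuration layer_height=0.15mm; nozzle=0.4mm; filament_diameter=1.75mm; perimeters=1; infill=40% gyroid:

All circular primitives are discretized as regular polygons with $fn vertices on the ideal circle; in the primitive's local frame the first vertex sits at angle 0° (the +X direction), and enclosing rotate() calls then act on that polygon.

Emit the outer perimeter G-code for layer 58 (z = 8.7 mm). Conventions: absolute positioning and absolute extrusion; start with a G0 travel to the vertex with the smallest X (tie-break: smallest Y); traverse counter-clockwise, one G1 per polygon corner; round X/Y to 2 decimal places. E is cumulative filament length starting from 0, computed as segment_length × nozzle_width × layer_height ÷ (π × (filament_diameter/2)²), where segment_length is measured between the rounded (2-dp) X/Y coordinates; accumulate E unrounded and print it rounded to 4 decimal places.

G0 X-3.19 Y0.00 Z8.70
G1 X-2.95 Y-1.22 E0.0310
G1 X-2.26 Y-2.26 E0.0621
G1 X-1.22 Y-2.95 E0.0933
G1 X0.00 Y-3.19 E0.1243
G1 X1.22 Y-2.95 E0.1553
G1 X2.26 Y-2.26 E0.1864
G1 X2.95 Y-1.22 E0.2176
G1 X3.19 Y0.00 E0.2486
G1 X2.95 Y1.22 E0.2796
G1 X2.26 Y2.26 E0.3107
G1 X1.22 Y2.95 E0.3419
G1 X0.00 Y3.19 E0.3729
G1 X-1.22 Y2.95 E0.4039
G1 X-2.26 Y2.26 E0.4350
G1 X-2.95 Y1.22 E0.4662
G1 X-3.19 Y0.00 E0.4972

At z = 8.7 mm: the cone contributes a regular 16-gon of circumradius 3.189 (interpolated between r1=3.5 and r2=3 at t=0.621); the cube at (10.5, 13.5) does not reach this height (z outside [9, 31.5]); Taking the union: only the cone is present, so the union is just that shape — 1 connected region. The outline is a single polygon with 16 vertices. Extrusion per mm of travel: 0.4 × 0.15 / (π × 0.875²) = 0.024945. Accumulating E over each segment gives final E = 0.4972.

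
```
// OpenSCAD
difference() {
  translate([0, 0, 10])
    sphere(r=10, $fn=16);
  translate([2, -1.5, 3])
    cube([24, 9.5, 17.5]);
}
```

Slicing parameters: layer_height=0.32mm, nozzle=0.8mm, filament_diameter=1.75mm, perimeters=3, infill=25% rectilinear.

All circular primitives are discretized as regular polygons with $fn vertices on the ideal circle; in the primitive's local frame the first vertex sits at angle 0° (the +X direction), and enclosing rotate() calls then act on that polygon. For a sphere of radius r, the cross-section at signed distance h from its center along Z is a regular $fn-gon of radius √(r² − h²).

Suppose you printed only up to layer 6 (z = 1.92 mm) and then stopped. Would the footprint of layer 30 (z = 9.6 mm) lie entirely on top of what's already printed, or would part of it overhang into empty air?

part overhangs

Compare the two slices. At z = 1.92: the sphere: section is a regular 16-gon, circumradius = √(r²−h²) = √(10²−8.08²) = 5.892 (area = (16/2)·5.892²·sin(360°/16) = 106.27 mm²); the cube at (2, -1.5) is not intersected at this z (z outside [3, 20.5]); After the difference (first − rest): none of the subtracted shapes is present at this height, so the r=10 sphere is unchanged — area = 106.27 mm². At z = 9.6: the sphere: section is a regular 16-gon, circumradius = √(r²−h²) = √(10²−0.4²) = 9.992 (area = (16/2)·9.992²·sin(360°/16) = 305.66 mm²); the cube at (2, -1.5) is present — its section is the full 24×9.5 rectangle (area 228.00 mm²); After the difference (first − rest): starting from the r=10 sphere (305.66 mm²), the 24×9.5 cube at (2, -1.5) partially overlaps it — only the 64.88 mm² overlap (of its 228.00 mm²) is removed, clipping the outline — area = 240.78 mm². Checking containment: at z = 9.6 the cross-section extends beyond the z = 1.92 cross-section by about 155.30 mm².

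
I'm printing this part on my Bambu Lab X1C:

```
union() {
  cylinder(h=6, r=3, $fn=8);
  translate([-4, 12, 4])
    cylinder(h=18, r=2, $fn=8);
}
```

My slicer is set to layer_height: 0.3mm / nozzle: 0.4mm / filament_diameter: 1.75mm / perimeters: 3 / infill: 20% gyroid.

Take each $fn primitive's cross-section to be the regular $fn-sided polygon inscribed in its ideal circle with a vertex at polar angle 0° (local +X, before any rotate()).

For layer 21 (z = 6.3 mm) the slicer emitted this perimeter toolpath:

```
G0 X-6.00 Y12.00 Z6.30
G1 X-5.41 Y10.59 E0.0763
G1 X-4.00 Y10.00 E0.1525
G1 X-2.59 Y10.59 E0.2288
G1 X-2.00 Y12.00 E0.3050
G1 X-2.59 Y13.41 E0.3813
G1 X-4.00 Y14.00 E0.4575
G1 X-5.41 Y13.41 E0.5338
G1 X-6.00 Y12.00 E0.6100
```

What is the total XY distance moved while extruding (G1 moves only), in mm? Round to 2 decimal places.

12.23 mm

Sum the Euclidean lengths of each G1 segment: total = 12.23 mm.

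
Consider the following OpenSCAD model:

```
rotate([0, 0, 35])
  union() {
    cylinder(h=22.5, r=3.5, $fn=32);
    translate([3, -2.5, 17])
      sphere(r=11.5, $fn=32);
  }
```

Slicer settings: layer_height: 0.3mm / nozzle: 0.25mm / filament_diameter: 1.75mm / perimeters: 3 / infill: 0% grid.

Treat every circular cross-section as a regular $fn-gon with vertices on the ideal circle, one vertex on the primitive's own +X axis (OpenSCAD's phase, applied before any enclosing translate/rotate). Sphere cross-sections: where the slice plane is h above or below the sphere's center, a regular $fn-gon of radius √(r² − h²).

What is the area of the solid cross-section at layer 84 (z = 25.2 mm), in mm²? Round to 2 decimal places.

At z = 25.2 mm: the cylinder is absent (z outside [0, 22.5]); the r=11.5 sphere at (3, -2.5) contributes a regular 32-gon of circumradius √(11.5²−8.2²) = 8.063 (area = (32/2)·8.063²·sin(360°/32) = 202.93 mm²); Merging all regions: only the r=11.5 sphere at (3, -2.5) is present, so the union is just that shape — area = 202.93 mm²; (whole slice rotated 35° about Z — lengths, areas and connectivity unchanged). Overall, the cross-section is a single solid region. Net area = 202.93 mm².

202.93 mm²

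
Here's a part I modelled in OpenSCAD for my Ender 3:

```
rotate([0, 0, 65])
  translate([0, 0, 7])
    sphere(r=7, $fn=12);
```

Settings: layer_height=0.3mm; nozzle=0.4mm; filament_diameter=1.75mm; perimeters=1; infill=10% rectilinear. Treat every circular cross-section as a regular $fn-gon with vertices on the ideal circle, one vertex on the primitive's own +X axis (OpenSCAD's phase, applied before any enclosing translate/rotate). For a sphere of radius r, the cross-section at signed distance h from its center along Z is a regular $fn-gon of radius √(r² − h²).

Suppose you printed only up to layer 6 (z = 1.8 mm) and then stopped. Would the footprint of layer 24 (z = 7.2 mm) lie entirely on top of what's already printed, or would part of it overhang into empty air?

Compare the two slices. At z = 1.8: the r=7 sphere slices to a regular 12-gon of circumradius 4.686 (√(r²−h²) with h=5.2 from center) (area = (12/2)·4.686²·sin(360°/12) = 65.88 mm²); (whole slice rotated 65° about Z — lengths, areas and connectivity unchanged). At z = 7.2: the r=7 sphere contributes a regular 12-gon of circumradius √(7²−0.2²) = 6.997 (area = (12/2)·6.997²·sin(360°/12) = 146.88 mm²); (whole slice rotated 65° about Z — lengths, areas and connectivity unchanged). Checking containment: at z = 7.2 the cross-section extends beyond the z = 1.8 cross-section by about 81.00 mm².

part overhangs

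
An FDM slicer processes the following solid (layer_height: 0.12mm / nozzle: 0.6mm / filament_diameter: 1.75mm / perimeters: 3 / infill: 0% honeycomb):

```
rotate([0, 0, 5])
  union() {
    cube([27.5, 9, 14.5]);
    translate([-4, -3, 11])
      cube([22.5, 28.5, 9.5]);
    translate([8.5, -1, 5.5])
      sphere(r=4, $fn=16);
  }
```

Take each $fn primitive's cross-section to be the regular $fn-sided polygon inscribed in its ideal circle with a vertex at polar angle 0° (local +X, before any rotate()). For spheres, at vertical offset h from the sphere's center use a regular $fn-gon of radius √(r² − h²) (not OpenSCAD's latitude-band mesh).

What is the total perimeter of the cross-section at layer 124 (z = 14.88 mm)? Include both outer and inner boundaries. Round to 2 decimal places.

At z = 14.88 mm: the cube does not reach this height (z outside [0, 14.5]); the 22.5×28.5 cube at (-4, -3) contributes its full rectangle (perimeter 102.00 mm); the sphere at (8.5, -1) does not reach this height (|z−center|=9.380 > r=4); Combining (union): only the 22.5×28.5 cube at (-4, -3) is present, so the union is just that shape — boundary = 102.00 mm; (rotated 5° about Z; rotation is an isometry so areas/perimeters/island counts are preserved). Overall, the cross-section is a single solid region. Total boundary length (outer) = 102.00 mm.

102.00 mm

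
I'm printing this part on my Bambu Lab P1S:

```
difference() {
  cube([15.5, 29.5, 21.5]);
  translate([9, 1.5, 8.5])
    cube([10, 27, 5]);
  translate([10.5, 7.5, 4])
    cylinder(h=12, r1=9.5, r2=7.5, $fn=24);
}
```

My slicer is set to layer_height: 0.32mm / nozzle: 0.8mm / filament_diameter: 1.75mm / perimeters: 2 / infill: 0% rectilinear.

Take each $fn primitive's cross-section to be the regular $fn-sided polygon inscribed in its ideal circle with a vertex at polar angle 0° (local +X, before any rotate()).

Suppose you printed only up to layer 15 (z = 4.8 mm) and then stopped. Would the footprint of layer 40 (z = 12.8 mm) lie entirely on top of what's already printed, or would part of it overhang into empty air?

Compare the two slices. At z = 4.8: the 15.5×29.5 cube contributes its full rectangle (area 457.25 mm²); the cube at (9, 1.5) is absent (z outside [8.5, 13.5]); the cone at (10.5, 7.5) (r1=9.5→r2=7.5) has section circumradius 9.367 here — a regular 24-gon (area = (24/2)·9.367²·sin(360°/24) = 272.49 mm²); Taking the first minus the rest: starting from the 15.5×29.5 cube (457.25 mm²), the cone at (10.5, 7.5) partially overlaps it — only the 211.16 mm² overlap (of its 272.49 mm²) is removed, clipping the outline — area = 246.09 mm². At z = 12.8: the cube (footprint 15.5×29.5) is included at this height (area 457.25 mm²); the cube at (9, 1.5) (footprint 10×27) is included at this height (area 270.00 mm²); the cone at (10.5, 7.5) (r1=9.5→r2=7.5) has section circumradius 8.033 here — a regular 24-gon (area = (24/2)·8.033²·sin(360°/24) = 200.43 mm²); Taking the first minus the rest: starting from the 15.5×29.5 cube (457.25 mm²), the 10×27 cube at (9, 1.5) partially overlaps it — only the 175.50 mm² overlap (of its 270.00 mm²) is removed, clipping the outline; the cone at (10.5, 7.5) partially overlaps it — only the 84.65 mm² overlap (of its 200.43 mm²) is removed, clipping the outline — area = 197.10 mm². Checking containment: at z = 12.8 the cross-section extends beyond the z = 4.8 cross-section by about 29.37 mm².

part overhangs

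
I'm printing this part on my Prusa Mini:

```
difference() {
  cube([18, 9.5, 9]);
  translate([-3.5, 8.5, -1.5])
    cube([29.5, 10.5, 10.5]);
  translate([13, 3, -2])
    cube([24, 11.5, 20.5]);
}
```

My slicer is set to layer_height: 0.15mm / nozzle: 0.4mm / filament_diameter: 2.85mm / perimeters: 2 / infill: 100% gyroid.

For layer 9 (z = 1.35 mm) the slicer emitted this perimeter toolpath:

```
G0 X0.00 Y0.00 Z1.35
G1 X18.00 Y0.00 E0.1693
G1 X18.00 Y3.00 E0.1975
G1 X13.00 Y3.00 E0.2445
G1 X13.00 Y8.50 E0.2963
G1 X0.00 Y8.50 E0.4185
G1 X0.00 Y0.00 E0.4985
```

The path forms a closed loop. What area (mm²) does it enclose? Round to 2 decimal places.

125.50 mm²

Apply the shoelace formula to the sequence of (X, Y) vertices; enclosed area = 125.50 mm².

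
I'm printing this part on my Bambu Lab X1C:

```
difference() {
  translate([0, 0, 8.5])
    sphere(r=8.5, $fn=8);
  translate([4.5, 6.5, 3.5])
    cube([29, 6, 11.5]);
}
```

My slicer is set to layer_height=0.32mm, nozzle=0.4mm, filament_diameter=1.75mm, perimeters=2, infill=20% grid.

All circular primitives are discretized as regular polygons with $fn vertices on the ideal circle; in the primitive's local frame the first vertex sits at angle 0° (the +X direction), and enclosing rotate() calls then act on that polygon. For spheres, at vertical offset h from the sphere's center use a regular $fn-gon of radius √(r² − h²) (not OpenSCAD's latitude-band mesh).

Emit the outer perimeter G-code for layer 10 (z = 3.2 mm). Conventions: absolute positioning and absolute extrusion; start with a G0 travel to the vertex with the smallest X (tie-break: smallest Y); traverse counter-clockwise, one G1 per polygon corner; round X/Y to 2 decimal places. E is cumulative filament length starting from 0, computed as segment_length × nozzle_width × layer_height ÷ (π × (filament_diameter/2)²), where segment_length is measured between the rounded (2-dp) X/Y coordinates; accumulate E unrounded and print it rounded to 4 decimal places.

G0 X-6.65 Y0.00 Z3.20
G1 X-4.70 Y-4.70 E0.2708
G1 X0.00 Y-6.65 E0.5416
G1 X4.70 Y-4.70 E0.8124
G1 X6.65 Y0.00 E1.0832
G1 X4.70 Y4.70 E1.3539
G1 X0.00 Y6.65 E1.6247
G1 X-4.70 Y4.70 E1.8955
G1 X-6.65 Y0.00 E2.1663

At z = 3.2 mm: the r=8.5 sphere contributes a regular 8-gon of circumradius √(8.5²−5.3²) = 6.645; the cube at (4.5, 6.5) does not reach this height (z outside [3.5, 15]); After the difference (first − rest): none of the subtracted shapes is present at this height, so the r=8.5 sphere is unchanged — 1 connected region. The outline is a single polygon with 8 vertices. Extrusion per mm of travel: 0.4 × 0.32 / (π × 0.875²) = 0.053216. Accumulating E over each segment gives final E = 2.1663.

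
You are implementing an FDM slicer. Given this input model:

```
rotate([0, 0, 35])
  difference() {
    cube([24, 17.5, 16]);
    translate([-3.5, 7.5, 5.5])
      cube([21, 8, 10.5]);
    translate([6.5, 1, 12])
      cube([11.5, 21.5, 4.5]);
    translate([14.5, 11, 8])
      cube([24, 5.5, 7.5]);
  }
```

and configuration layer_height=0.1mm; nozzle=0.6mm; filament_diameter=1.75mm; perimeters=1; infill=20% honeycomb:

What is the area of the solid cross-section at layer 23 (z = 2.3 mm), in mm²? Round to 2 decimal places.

420.00 mm²

At z = 2.3 mm: the cube (footprint 24×17.5) is included at this height (area 420.00 mm²); the cube at (-3.5, 7.5) does not reach this height (z outside [5.5, 16]); the cube at (6.5, 1) is not intersected at this z (z outside [12, 16.5]); the cube at (14.5, 11) is absent (z outside [8, 15.5]); Taking the first minus the rest: none of the subtracted shapes is present at this height, so the 24×17.5 cube is unchanged — area = 420.00 mm²; (whole slice rotated 35° about Z — lengths, areas and connectivity unchanged). Overall, the cross-section is a single solid region. Net area = 420.00 mm².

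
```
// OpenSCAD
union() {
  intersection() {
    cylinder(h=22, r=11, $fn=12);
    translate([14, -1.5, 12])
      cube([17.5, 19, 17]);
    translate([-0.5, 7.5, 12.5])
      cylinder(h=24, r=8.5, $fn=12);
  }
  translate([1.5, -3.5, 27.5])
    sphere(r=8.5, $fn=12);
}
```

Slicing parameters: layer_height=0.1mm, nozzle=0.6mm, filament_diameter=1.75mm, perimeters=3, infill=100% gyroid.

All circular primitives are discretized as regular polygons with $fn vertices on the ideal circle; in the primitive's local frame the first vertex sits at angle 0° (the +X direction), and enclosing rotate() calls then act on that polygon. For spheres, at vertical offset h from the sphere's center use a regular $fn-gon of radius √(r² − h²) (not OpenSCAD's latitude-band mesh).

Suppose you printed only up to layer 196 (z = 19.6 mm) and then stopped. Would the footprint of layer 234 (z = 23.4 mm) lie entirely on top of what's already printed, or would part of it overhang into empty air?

Compare the two slices. At z = 19.6: the cylinder: section is a regular 12-gon, circumradius r=11 (area = (12/2)·11.000²·sin(360°/12) = 363.00 mm²); the cube at (14, -1.5) is present — its section is the full 17.5×19 rectangle (area 332.50 mm²); the r=8.5 cylinder at (-0.5, 7.5) contributes a regular 12-gon of circumradius 8.5 (area = (12/2)·8.500²·sin(360°/12) = 216.75 mm²); After intersecting: the 17.5×19 cube at (14, -1.5) does not overlap the r=11 cylinder (empty); the r=8.5 cylinder at (-0.5, 7.5) does not overlap the running intersection (empty) — nothing remains; the sphere at (1.5, -3.5): section is a regular 12-gon, circumradius = √(r²−h²) = √(8.5²−7.9²) = 3.137 (area = (12/2)·3.137²·sin(360°/12) = 29.52 mm²); Combining (union): only the r=8.5 sphere at (1.5, -3.5) is present, so the union is just that shape — area = 29.52 mm². At z = 23.4: the cylinder is absent (z outside [0, 22]); the cube at (14, -1.5) is present — its section is the full 17.5×19 rectangle (area 332.50 mm²); the r=8.5 cylinder at (-0.5, 7.5) contributes a regular 12-gon of circumradius 8.5 (area = (12/2)·8.500²·sin(360°/12) = 216.75 mm²); Taking the intersection: at least one operand is absent at this height, so nothing remains; the r=8.5 sphere at (1.5, -3.5) contributes a regular 12-gon of circumradius √(8.5²−4.1²) = 7.446 (area = (12/2)·7.446²·sin(360°/12) = 166.32 mm²); Taking the union: only the r=8.5 sphere at (1.5, -3.5) is present, so the union is just that shape — area = 166.32 mm². Checking containment: at z = 23.4 the cross-section extends beyond the z = 19.6 cross-section by about 136.80 mm².

part overhangs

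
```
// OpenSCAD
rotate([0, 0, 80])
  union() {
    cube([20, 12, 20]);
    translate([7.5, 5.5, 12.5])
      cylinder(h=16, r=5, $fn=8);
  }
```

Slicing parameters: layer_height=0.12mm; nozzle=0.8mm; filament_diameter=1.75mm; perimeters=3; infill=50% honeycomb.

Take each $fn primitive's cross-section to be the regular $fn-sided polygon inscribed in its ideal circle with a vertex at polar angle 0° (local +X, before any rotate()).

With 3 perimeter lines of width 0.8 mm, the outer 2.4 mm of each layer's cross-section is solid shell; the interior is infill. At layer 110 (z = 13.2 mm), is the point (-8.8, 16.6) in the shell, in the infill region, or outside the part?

At z = 13.2 mm: the 20×12 cube contributes its full rectangle; the r=5 cylinder at (7.5, 5.5) gives a regular 8-gon of circumradius 5 (constant along its height); Combining (union): the r=5 cylinder at (7.5, 5.5) lies entirely inside the 20×12 cube, so the union is just the 20×12 cube — 1 connected region; (rotated 80° about Z; rotation is an isometry so areas/perimeters/island counts are preserved). Overall, the cross-section is a single solid region. Undo the 80° rotation: the query point maps to (14.820, 11.549) in the un-rotated model frame. The nearest boundary edge runs (0.00, 12.00)→(20.00, 12.00); distance from the point to it = 0.45 mm. The point is inside the cross-section, 0.45 mm from the nearest boundary — within the 2.4 mm shell band (3 × 0.8).

shell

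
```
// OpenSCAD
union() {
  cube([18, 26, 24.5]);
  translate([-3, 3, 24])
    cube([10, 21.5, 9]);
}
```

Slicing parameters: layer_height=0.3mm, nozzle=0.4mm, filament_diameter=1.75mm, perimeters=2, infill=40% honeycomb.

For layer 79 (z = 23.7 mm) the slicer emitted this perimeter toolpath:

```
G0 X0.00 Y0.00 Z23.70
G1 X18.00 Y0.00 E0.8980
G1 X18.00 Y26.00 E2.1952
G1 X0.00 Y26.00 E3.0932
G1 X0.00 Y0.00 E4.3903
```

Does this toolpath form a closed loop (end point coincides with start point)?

Start point (G0): (0.00, 0.00). End point (last G1): the path returns to the start — closed.

yes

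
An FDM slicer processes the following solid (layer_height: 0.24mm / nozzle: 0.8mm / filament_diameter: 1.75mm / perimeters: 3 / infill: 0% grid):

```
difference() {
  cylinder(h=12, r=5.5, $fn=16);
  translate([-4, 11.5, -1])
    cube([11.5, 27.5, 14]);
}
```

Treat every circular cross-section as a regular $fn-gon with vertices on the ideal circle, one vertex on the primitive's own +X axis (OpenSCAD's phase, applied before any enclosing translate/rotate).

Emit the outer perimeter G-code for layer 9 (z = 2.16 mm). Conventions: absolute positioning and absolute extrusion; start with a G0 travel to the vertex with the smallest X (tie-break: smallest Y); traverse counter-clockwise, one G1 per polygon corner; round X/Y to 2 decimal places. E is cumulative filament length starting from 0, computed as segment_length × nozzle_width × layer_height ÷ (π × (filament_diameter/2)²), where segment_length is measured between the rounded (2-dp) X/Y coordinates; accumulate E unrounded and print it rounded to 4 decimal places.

At z = 2.16 mm: the r=5.5 cylinder gives a regular 16-gon of circumradius 5.5 (constant along its height); the cube at (-4, 11.5) is present — its section is the full 11.5×27.5 rectangle; Subtracting the remaining from the first: starting from the r=5.5 cylinder, the 11.5×27.5 cube at (-4, 11.5) misses the remaining region (no effect) — 1 connected region. The outline is a single polygon with 16 vertices. Extrusion per mm of travel: 0.8 × 0.24 / (π × 0.875²) = 0.079824. Accumulating E over each segment gives final E = 2.7402.

G0 X-5.50 Y0.00 Z2.16
G1 X-5.08 Y-2.10 E0.1710
G1 X-3.89 Y-3.89 E0.3425
G1 X-2.10 Y-5.08 E0.5141
G1 X0.00 Y-5.50 E0.6851
G1 X2.10 Y-5.08 E0.8560
G1 X3.89 Y-3.89 E1.0276
G1 X5.08 Y-2.10 E1.1992
G1 X5.50 Y0.00 E1.3701
G1 X5.08 Y2.10 E1.5411
G1 X3.89 Y3.89 E1.7127
G1 X2.10 Y5.08 E1.8842
G1 X0.00 Y5.50 E2.0552
G1 X-2.10 Y5.08 E2.2261
G1 X-3.89 Y3.89 E2.3977
G1 X-5.08 Y2.10 E2.5693
G1 X-5.50 Y0.00 E2.7402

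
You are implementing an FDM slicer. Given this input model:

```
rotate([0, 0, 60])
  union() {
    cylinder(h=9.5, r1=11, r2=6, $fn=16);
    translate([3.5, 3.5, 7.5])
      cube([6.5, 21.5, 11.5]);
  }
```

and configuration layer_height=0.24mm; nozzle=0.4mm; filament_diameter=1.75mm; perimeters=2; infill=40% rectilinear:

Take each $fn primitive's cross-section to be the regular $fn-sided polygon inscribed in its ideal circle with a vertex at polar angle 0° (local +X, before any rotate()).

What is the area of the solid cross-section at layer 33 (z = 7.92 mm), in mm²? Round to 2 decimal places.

279.68 mm²

At z = 7.92 mm: the cone: at t=0.834 of its height the radius interpolates to r₁+(r₂−r₁)t = 6.832, giving a regular 16-gon of that circumradius (area = (16/2)·6.832²·sin(360°/16) = 142.88 mm²); the 6.5×21.5 cube at (3.5, 3.5) contributes its full rectangle (area 139.75 mm²); Merging all regions: the regions partially overlap — summed areas 282.63 mm² minus the doubly-counted overlap 2.95 mm² gives 279.68 mm² — area = 279.68 mm²; (rotated 60° about Z; rotation is an isometry so areas/perimeters/island counts are preserved). Overall, the cross-section is a single solid region. Net area = 279.68 mm².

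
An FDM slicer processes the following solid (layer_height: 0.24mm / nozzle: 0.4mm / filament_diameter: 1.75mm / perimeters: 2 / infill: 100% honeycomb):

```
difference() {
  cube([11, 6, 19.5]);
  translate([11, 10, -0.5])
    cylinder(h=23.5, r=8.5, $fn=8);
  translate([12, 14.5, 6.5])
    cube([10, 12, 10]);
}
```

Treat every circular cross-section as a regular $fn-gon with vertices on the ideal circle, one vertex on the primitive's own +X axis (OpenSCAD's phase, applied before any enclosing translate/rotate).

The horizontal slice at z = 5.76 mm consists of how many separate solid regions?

1

At z = 5.76 mm: the cube is present — its section is the full 11×6 rectangle; the r=8.5 cylinder at (11, 10) contributes a regular 8-gon of circumradius 8.5; the cube at (12, 14.5) is absent (z outside [6.5, 16.5]); Taking the first minus the rest: starting from the 11×6 cube, the r=8.5 cylinder at (11, 10) partially overlaps it — only the 20.40 mm² overlap (of its 204.35 mm²) is removed, clipping the outline — 1 connected region. The result has 1 disconnected region.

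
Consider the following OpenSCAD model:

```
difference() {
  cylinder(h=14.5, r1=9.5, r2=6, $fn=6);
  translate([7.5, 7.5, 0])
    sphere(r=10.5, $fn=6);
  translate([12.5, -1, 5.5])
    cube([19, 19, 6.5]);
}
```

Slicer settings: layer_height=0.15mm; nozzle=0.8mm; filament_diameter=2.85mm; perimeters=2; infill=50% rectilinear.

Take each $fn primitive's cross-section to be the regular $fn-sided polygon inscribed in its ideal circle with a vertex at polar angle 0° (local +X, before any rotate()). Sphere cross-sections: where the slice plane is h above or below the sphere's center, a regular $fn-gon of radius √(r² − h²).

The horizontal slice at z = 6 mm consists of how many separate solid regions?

1

At z = 6 mm: the cone contributes a regular 6-gon of circumradius 8.052 (interpolated between r1=9.5 and r2=6 at t=0.414); the r=10.5 sphere at (7.5, 7.5) contributes a regular 6-gon of circumradius √(10.5²−6²) = 8.617; the cube at (12.5, -1) is present — its section is the full 19×19 rectangle; Taking the first minus the rest: starting from the cone, the r=10.5 sphere at (7.5, 7.5) partially overlaps it — only the 33.56 mm² overlap (of its 192.91 mm²) is removed, clipping the outline; the 19×19 cube at (12.5, -1) misses the remaining region (no effect) — 1 connected region. The result has 1 disconnected region.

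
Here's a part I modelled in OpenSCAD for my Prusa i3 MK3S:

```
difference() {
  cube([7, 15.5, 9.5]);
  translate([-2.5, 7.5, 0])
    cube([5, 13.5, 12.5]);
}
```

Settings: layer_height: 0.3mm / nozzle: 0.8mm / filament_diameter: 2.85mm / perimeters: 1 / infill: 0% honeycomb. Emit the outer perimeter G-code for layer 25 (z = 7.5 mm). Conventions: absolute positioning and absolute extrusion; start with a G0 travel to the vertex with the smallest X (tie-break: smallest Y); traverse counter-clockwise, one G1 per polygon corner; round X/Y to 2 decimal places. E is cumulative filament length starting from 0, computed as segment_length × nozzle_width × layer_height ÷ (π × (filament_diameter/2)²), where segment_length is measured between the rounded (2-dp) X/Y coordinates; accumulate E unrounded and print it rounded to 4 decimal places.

G0 X0.00 Y0.00 Z7.50
G1 X7.00 Y0.00 E0.2633
G1 X7.00 Y15.50 E0.8465
G1 X2.50 Y15.50 E1.0158
G1 X2.50 Y7.50 E1.3167
G1 X0.00 Y7.50 E1.4108
G1 X0.00 Y0.00 E1.6930

At z = 7.5 mm: the cube (footprint 7×15.5) is included at this height; the cube at (-2.5, 7.5) (footprint 5×13.5) is included at this height; Subtracting the remaining from the first: starting from the 7×15.5 cube, the 5×13.5 cube at (-2.5, 7.5) partially overlaps it — only the 20.00 mm² overlap (of its 67.50 mm²) is removed, clipping the outline — 1 connected region. The outline is a single polygon with 6 vertices. Extrusion per mm of travel: 0.8 × 0.3 / (π × 1.425²) = 0.037621. Accumulating E over each segment gives final E = 1.6930.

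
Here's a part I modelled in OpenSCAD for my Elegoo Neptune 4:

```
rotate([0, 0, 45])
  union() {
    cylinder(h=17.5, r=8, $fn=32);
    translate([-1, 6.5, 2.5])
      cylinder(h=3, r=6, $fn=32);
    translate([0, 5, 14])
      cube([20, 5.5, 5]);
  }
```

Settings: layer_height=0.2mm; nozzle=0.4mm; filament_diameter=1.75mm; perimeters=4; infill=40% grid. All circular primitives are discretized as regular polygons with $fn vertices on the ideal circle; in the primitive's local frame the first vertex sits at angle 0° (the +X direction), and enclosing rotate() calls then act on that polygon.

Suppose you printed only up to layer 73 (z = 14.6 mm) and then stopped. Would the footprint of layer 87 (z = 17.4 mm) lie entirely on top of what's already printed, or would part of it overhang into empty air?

Compare the two slices. At z = 14.6: the cylinder: section is a regular 32-gon, circumradius r=8 (area = (32/2)·8.000²·sin(360°/32) = 199.77 mm²); the cylinder at (-1, 6.5) does not reach this height (z outside [2.5, 5.5]); the cube at (0, 5) (footprint 20×5.5) is included at this height (area 110.00 mm²); Taking the union: the regions partially overlap — summed areas 309.77 mm² minus the doubly-counted overlap 12.86 mm² gives 296.91 mm² — area = 296.91 mm²; (whole slice rotated 45° about Z — lengths, areas and connectivity unchanged). At z = 17.4: the r=8 cylinder contributes a regular 32-gon of circumradius 8 (area = (32/2)·8.000²·sin(360°/32) = 199.77 mm²); the cylinder at (-1, 6.5) is absent (z outside [2.5, 5.5]); the 20×5.5 cube at (0, 5) contributes its full rectangle (area 110.00 mm²); Merging all regions: the regions partially overlap — summed areas 309.77 mm² minus the doubly-counted overlap 12.86 mm² gives 296.91 mm² — area = 296.91 mm²; (whole slice rotated 45° about Z — lengths, areas and connectivity unchanged). Checking containment: the cross-section at z = 17.4 is a subset of the cross-section at z = 14.6.

entirely on top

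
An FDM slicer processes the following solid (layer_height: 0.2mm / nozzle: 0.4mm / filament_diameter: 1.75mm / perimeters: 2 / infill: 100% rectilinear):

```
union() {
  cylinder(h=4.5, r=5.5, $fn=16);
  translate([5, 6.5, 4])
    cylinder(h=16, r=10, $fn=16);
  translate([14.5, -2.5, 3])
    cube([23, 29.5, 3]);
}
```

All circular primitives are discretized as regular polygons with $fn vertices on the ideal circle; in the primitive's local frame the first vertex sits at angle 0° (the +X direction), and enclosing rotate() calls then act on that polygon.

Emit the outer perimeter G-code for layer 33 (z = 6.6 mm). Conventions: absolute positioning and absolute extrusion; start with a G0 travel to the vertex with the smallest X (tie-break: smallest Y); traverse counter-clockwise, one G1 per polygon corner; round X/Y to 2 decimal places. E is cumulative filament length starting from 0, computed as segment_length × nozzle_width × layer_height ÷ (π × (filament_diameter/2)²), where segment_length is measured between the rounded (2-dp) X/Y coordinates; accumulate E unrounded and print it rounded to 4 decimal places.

At z = 6.6 mm: the cylinder does not reach this height (z outside [0, 4.5]); the r=10 cylinder at (5, 6.5) gives a regular 16-gon of circumradius 10 (constant along its height); the cube at (14.5, -2.5) is absent (z outside [3, 6]); Taking the union: only the r=10 cylinder at (5, 6.5) is present, so the union is just that shape — 1 connected region. The outline is a single polygon with 16 vertices. Extrusion per mm of travel: 0.4 × 0.2 / (π × 0.875²) = 0.033260. Accumulating E over each segment gives final E = 2.0766.

G0 X-5.00 Y6.50 Z6.60
G1 X-4.24 Y2.67 E0.1299
G1 X-2.07 Y-0.57 E0.2596
G1 X1.17 Y-2.74 E0.3893
G1 X5.00 Y-3.50 E0.5191
G1 X8.83 Y-2.74 E0.6490
G1 X12.07 Y-0.57 E0.7787
G1 X14.24 Y2.67 E0.9084
G1 X15.00 Y6.50 E1.0383
G1 X14.24 Y10.33 E1.1681
G1 X12.07 Y13.57 E1.2978
G1 X8.83 Y15.74 E1.4275
G1 X5.00 Y16.50 E1.5574
G1 X1.17 Y15.74 E1.6873
G1 X-2.07 Y13.57 E1.8170
G1 X-4.24 Y10.33 E1.9467
G1 X-5.00 Y6.50 E2.0766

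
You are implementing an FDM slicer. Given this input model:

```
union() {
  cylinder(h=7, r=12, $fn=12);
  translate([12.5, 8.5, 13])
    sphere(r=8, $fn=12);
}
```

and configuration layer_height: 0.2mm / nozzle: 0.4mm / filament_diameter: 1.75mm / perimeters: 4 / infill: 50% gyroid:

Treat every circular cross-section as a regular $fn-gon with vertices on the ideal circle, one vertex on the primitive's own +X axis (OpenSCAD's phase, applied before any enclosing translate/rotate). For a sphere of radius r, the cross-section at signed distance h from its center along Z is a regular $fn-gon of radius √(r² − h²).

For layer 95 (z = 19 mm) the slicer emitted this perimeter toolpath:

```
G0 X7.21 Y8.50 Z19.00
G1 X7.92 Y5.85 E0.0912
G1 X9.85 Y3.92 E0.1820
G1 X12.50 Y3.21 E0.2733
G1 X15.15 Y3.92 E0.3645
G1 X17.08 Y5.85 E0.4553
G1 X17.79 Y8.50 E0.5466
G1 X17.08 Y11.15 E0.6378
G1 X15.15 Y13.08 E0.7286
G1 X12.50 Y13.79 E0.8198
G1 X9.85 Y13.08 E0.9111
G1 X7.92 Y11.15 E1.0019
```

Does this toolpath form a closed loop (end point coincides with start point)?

no

Start point (G0): (7.21, 8.50). End point (last G1): the path does not return to the start — open.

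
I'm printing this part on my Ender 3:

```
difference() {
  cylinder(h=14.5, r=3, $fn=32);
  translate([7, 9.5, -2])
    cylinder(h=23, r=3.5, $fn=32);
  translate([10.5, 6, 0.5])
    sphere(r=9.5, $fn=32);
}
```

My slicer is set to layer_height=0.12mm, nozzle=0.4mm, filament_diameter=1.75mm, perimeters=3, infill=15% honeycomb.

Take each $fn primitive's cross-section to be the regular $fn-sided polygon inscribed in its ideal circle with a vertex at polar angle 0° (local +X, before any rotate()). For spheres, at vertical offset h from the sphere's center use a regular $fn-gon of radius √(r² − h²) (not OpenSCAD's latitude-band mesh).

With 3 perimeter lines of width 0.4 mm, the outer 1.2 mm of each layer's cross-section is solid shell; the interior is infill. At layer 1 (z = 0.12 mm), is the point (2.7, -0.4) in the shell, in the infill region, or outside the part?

At z = 0.12 mm: the cylinder: section is a regular 32-gon, circumradius r=3; the r=3.5 cylinder at (7, 9.5) gives a regular 32-gon of circumradius 3.5 (constant along its height); the sphere at (10.5, 6): section is a regular 32-gon, circumradius = √(r²−h²) = √(9.5²−0.38²) = 9.492; After the difference (first − rest): starting from the r=3 cylinder, the r=3.5 cylinder at (7, 9.5) misses the remaining region (no effect); the r=9.5 sphere at (10.5, 6) partially overlaps it — only the 0.61 mm² overlap (of its 281.26 mm²) is removed, clipping the outline — 1 connected region. Overall, the cross-section is a single solid region. The nearest boundary edge runs (3.00, 0.00)→(2.94, -0.59); distance from the point to it = 0.26 mm. The point is inside the cross-section, 0.26 mm from the nearest boundary — within the 1.2 mm shell band (3 × 0.4).

shell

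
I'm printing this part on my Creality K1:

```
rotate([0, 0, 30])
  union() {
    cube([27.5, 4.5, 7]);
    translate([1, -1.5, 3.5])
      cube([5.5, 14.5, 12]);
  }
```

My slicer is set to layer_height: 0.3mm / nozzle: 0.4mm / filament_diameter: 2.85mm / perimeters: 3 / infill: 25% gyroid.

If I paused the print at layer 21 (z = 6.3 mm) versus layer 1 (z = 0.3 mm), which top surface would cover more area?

layer 21 (z = 6.3 mm)

Layer 21 (z = 6.3): the cube (footprint 27.5×4.5) is included at this height (area 123.75 mm²); the cube at (1, -1.5) is present — its section is the full 5.5×14.5 rectangle (area 79.75 mm²); Taking the union: the regions partially overlap — summed areas 203.50 mm² minus the doubly-counted overlap 24.75 mm² gives 178.75 mm² — area = 178.75 mm²; (whole slice rotated 30° about Z — lengths, areas and connectivity unchanged). So its area = 178.75 mm². Layer 1 (z = 0.3): the cube is present — its section is the full 27.5×4.5 rectangle (area 123.75 mm²); the cube at (1, -1.5) does not reach this height (z outside [3.5, 15.5]); Taking the union: only the 27.5×4.5 cube is present, so the union is just that shape — area = 123.75 mm²; (whole slice rotated 30° about Z — lengths, areas and connectivity unchanged). So its area = 123.75 mm². Layer 21 is larger (178.75 vs 123.75 mm²).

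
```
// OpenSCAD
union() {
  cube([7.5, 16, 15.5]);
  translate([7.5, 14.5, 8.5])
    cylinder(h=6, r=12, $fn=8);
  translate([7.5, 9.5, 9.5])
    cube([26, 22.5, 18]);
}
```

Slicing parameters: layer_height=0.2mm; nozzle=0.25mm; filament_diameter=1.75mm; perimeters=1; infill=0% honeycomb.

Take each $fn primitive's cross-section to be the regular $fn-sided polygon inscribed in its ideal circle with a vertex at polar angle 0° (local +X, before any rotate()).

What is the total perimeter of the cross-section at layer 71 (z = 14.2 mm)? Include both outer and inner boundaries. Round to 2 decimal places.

127.25 mm

At z = 14.2 mm: the cube (footprint 7.5×16) is included at this height (perimeter 47.00 mm); the cylinder at (7.5, 14.5): section is a regular 8-gon, circumradius r=12 (perimeter = 2·8·12.000·sin(180°/8) = 73.48 mm); the cube at (7.5, 9.5) (footprint 26×22.5) is included at this height (perimeter 97.00 mm); Combining (union): the regions partially overlap (shared area 246.25 mm²), so the edge portions inside another operand are dropped and the merged outline is re-measured after clipping — boundary = 127.25 mm. Overall, the cross-section is a single solid region. Total boundary length (outer) = 127.25 mm.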